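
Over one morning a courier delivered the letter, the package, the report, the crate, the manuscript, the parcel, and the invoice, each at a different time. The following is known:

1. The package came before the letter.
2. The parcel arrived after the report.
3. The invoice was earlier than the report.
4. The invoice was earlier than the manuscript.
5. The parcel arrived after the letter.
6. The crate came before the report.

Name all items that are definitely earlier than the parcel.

the crate, the invoice, the letter, the package, the report

Directly stated before the parcel: the letter and the report.
The crate reaches the parcel via the crate → the report → the parcel.
The invoice reaches the parcel via the invoice → the report → the parcel.
The package reaches the parcel via the package → the letter → the parcel.
No chain forces the manuscript ahead of the parcel.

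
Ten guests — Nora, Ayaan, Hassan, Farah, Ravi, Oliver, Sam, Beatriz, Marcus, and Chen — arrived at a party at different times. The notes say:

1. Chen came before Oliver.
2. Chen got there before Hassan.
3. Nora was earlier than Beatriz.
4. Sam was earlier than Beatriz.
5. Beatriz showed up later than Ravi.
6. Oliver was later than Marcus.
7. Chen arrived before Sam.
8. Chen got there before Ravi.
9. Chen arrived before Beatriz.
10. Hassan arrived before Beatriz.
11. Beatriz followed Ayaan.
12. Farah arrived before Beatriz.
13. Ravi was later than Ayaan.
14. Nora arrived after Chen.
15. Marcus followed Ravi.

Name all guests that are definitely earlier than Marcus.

Ayaan, Chen, Ravi

Directly stated before Marcus: Ravi.
Ayaan reaches Marcus via Ayaan → Ravi → Marcus.
Chen reaches Marcus via Chen → Ravi → Marcus.
No chain forces Farah (or any of the others) ahead of Marcus.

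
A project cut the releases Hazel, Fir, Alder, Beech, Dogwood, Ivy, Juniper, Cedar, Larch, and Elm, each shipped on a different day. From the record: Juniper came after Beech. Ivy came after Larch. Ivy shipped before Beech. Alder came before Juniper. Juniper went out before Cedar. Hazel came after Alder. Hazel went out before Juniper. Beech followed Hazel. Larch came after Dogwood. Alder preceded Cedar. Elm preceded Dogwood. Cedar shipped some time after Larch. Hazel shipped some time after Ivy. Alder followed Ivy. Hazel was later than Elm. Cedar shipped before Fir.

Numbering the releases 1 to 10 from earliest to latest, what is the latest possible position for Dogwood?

Dogwood must come before Alder, Beech, Cedar, Fir, Hazel, Ivy, Juniper, and Larch — 8 releases forced after it.
Everything else can be placed before Dogwood in some valid order, so Dogwood can sit as late as position 10 − 8 = 2.

2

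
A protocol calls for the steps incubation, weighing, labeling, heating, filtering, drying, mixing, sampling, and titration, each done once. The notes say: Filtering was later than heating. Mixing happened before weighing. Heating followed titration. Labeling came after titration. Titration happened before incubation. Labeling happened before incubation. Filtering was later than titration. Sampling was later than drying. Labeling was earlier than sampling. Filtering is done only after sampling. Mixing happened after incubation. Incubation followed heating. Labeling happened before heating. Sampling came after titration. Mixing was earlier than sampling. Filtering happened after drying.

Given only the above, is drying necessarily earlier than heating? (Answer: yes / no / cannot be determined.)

cannot be determined

No chain of stated constraints runs from drying to heating, and none runs from heating to drying either.
So the relative order of drying and heating is not fixed by the given facts.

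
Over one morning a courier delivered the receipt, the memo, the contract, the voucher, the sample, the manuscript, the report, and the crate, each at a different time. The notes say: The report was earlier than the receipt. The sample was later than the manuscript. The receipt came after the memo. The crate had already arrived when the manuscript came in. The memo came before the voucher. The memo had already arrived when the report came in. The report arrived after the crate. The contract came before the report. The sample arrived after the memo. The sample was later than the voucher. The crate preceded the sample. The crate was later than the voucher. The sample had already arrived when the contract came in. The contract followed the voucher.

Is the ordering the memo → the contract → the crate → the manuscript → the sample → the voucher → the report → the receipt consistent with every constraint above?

no

The constraints require the voucher before the sample, but in the proposed sequence the sample appears ahead of the voucher. That one violation is enough.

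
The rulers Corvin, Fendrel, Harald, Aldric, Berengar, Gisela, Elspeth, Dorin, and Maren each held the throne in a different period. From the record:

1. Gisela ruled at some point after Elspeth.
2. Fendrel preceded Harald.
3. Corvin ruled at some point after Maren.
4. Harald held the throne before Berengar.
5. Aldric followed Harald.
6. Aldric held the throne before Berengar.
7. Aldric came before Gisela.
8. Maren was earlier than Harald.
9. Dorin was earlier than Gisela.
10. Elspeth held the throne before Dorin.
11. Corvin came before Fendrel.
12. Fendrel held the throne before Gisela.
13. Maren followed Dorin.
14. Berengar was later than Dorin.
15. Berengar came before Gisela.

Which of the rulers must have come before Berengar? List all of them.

Directly stated before Berengar: Aldric, Dorin, and Harald.
Corvin reaches Berengar via Corvin → Fendrel → Harald → Berengar.
Elspeth reaches Berengar via Elspeth → Dorin → Berengar.
Fendrel reaches Berengar via Fendrel → Harald → Berengar.
Likewise Maren reaches Berengar by chaining the stated constraints.

Aldric, Corvin, Dorin, Elspeth, Fendrel, Harald, Maren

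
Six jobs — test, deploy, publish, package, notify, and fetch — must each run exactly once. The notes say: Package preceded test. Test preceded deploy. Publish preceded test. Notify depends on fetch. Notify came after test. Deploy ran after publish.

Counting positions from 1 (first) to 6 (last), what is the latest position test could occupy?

Test must come before deploy and notify — 2 stages forced after it.
Everything else can be placed before test in some valid order, so test can sit as late as position 6 − 2 = 4.

4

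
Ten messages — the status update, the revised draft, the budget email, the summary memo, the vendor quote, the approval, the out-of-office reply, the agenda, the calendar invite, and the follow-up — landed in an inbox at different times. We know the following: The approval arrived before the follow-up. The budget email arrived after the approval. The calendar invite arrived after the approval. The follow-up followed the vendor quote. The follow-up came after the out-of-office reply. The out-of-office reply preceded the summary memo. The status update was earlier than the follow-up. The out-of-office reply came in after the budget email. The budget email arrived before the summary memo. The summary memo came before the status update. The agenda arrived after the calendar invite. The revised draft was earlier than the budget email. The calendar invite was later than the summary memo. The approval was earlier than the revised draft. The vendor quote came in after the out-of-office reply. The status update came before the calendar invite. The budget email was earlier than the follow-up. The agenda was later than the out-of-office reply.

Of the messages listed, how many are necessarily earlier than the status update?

5

Directly stated before the status update: the summary memo.
The approval reaches the status update via the approval → the budget email → the summary memo → the status update.
The budget email reaches the status update via the budget email → the summary memo → the status update.
The out-of-office reply reaches the status update via the out-of-office reply → the summary memo → the status update.
Likewise the revised draft reaches the status update by chaining the stated constraints.
No chain forces the vendor quote (or any of the others) ahead of the status update.
That's the approval, the budget email, the out-of-office reply, the revised draft, and the summary memo — 5 in all.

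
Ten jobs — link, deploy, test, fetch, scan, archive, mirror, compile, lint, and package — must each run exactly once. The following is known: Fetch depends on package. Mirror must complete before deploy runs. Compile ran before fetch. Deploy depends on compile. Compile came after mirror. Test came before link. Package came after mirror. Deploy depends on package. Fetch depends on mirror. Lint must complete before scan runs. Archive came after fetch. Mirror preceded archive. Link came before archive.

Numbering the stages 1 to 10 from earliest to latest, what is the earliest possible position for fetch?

4

Compile, mirror, and package must all come before fetch — 3 forced predecessors.
Nothing else is forced ahead of fetch, so its earliest slot is position 3 + 1 = 4.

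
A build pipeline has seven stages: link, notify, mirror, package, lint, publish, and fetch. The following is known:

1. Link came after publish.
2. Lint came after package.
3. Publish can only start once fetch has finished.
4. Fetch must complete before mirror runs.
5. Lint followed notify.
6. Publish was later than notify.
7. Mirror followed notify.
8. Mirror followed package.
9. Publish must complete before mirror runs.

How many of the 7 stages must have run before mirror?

4

Directly stated before mirror: fetch, notify, package, and publish.
That's fetch, notify, package, and publish — 4 in all.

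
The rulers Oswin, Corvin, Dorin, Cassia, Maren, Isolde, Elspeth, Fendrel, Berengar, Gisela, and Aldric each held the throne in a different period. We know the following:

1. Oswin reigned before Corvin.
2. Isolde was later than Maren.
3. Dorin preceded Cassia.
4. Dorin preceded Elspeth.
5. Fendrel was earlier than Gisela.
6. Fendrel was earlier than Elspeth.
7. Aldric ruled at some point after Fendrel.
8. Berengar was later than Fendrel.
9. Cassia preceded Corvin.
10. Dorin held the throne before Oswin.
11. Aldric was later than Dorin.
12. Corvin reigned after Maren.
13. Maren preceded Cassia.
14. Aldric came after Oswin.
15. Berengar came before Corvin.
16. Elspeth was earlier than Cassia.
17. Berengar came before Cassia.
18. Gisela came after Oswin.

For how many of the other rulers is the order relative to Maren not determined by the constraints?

Forced after Maren: Cassia, Corvin, and Isolde.
That leaves Aldric, Berengar, Dorin, Elspeth, Fendrel, Gisela, and Oswin with no forced order relative to Maren — 7.

7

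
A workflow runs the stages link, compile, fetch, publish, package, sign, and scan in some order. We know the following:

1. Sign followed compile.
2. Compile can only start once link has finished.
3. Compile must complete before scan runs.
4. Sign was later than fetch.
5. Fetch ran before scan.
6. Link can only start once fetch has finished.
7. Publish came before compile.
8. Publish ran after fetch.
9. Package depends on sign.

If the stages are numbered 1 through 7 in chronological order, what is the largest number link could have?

3

Link must come before compile, package, scan, and sign — 4 stages forced after it.
Everything else can be placed before link in some valid order, so link can sit as late as position 7 − 4 = 3.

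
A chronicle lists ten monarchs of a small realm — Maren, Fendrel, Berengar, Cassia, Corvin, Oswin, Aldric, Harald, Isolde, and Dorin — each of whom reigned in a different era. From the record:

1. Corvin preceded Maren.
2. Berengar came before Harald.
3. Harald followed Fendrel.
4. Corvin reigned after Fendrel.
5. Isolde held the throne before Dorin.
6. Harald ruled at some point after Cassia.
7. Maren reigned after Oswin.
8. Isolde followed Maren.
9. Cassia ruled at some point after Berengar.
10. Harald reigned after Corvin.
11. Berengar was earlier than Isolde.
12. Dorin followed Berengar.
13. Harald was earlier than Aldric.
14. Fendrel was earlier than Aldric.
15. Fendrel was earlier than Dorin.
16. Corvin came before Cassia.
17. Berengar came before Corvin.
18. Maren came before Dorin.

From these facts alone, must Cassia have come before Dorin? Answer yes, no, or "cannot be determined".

cannot be determined

No chain of stated constraints runs from Cassia to Dorin, and none runs from Dorin to Cassia either.
So the relative order of Cassia and Dorin is not fixed by the given facts.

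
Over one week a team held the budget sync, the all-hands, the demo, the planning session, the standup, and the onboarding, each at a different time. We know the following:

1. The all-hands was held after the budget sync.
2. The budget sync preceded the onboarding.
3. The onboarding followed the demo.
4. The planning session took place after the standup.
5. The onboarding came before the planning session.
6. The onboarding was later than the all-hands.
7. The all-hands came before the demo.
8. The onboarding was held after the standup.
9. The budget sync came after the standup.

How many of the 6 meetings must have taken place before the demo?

3

Directly stated before the demo: the all-hands.
The budget sync reaches the demo via the budget sync → the all-hands → the demo.
The standup reaches the demo via the standup → the budget sync → the all-hands → the demo.
That's the all-hands, the budget sync, and the standup — 3 in all.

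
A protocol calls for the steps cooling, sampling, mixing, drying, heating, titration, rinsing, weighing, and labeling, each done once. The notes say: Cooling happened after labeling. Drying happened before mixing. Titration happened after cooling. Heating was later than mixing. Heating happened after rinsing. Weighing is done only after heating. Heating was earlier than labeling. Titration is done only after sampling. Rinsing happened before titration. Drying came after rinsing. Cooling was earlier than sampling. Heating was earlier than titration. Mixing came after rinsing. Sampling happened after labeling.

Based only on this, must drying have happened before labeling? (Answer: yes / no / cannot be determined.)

yes

Chain the constraints: drying → mixing → heating → labeling. Each link is directly stated, so drying comes before labeling.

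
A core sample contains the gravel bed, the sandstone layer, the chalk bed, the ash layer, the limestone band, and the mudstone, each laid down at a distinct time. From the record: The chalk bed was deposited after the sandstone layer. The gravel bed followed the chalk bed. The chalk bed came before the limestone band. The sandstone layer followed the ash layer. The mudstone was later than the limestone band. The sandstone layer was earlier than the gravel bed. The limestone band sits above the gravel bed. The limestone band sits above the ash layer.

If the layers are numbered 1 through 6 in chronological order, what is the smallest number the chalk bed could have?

3

The ash layer and the sandstone layer must both come before the chalk bed — 2 forced predecessors.
Nothing else is forced ahead of the chalk bed, so its earliest slot is position 2 + 1 = 3.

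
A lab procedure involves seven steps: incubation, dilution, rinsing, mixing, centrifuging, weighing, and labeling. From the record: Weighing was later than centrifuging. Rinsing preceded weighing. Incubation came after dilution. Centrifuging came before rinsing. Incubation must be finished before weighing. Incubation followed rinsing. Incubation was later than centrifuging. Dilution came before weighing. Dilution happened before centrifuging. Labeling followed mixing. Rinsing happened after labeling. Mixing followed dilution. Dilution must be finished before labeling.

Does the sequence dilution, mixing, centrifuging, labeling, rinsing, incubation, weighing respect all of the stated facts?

Check each stated constraint against the proposed order — e.g. dilution is ahead of incubation; dilution is ahead of weighing. Every pair is in the required order; nothing is violated.

yes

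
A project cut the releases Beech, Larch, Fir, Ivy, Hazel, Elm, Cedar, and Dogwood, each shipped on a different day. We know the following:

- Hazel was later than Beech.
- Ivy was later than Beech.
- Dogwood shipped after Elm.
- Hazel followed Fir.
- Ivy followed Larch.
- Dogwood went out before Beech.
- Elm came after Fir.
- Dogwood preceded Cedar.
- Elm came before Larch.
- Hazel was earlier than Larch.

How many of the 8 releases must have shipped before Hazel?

Directly stated before Hazel: Beech and Fir.
Dogwood reaches Hazel via Dogwood → Beech → Hazel.
Elm reaches Hazel via Elm → Dogwood → Beech → Hazel.
That's Beech, Dogwood, Elm, and Fir — 4 in all.

4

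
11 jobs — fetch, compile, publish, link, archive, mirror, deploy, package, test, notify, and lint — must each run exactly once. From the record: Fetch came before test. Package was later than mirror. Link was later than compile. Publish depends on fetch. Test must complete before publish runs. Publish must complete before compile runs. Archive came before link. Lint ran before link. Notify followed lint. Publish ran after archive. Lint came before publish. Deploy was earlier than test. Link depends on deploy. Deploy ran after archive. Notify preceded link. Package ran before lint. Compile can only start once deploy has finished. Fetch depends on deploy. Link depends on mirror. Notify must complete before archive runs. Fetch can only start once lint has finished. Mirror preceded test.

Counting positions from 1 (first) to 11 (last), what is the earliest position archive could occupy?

Lint, mirror, notify, and package must all come before archive — 4 forced predecessors.
Nothing else is forced ahead of archive, so its earliest slot is position 4 + 1 = 5.

5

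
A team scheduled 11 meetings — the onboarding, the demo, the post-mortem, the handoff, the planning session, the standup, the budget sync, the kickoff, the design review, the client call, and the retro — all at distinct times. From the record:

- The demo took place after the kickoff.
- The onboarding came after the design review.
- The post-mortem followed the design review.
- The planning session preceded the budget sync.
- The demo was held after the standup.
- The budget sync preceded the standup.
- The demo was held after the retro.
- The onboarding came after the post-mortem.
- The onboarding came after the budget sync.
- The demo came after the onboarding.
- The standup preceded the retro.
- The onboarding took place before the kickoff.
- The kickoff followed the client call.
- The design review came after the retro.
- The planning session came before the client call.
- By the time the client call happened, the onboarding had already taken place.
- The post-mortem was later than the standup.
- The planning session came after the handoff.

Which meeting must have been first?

the handoff

The handoff has a chain of constraints placing it before every other meeting, so the handoff must be first.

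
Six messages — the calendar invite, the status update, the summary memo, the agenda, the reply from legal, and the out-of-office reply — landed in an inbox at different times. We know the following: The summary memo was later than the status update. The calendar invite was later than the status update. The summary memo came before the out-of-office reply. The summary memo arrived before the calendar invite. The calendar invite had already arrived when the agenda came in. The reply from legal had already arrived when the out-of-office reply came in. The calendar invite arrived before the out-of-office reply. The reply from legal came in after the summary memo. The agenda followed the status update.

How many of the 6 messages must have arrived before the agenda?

Directly stated before the agenda: the calendar invite and the status update.
The summary memo reaches the agenda via the summary memo → the calendar invite → the agenda.
That's the calendar invite, the status update, and the summary memo — 3 in all.

3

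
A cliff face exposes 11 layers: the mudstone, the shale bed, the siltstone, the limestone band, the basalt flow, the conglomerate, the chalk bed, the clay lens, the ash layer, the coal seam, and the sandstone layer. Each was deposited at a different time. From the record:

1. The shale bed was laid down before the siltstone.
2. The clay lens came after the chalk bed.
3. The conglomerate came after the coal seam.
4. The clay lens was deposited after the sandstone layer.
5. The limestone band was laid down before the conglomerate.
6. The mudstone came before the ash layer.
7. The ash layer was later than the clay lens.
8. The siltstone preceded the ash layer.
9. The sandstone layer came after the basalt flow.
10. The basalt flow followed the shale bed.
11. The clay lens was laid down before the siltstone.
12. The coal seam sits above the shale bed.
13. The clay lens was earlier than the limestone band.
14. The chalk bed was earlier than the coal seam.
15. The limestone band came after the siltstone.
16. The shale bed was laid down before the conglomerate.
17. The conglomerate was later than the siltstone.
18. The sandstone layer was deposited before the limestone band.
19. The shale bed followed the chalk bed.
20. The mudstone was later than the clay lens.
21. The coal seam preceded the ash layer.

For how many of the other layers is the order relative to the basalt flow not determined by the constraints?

1

Forced before the basalt flow: the chalk bed and the shale bed; forced after the basalt flow: the ash layer, the clay lens, the conglomerate, the limestone band, the mudstone, the sandstone layer, and the siltstone.
That leaves the coal seam with no forced order relative to the basalt flow — 1.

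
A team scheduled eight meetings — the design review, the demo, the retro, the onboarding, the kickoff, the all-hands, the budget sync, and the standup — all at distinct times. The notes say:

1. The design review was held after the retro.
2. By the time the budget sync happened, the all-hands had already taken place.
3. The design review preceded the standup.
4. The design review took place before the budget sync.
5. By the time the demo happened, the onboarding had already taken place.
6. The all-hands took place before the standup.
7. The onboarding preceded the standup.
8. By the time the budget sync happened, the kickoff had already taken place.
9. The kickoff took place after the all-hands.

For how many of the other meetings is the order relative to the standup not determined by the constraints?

Forced before the standup: the all-hands, the design review, the onboarding, and the retro.
That leaves the budget sync, the demo, and the kickoff with no forced order relative to the standup — 3.

3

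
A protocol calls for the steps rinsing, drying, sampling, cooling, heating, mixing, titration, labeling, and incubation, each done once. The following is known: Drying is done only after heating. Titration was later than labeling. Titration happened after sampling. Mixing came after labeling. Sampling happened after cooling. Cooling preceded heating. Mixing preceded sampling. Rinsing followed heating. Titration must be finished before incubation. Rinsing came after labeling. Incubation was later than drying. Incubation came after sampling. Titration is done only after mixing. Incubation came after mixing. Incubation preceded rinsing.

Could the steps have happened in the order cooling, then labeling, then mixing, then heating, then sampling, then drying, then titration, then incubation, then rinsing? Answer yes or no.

Check each stated constraint against the proposed order — e.g. heating is ahead of rinsing; labeling is ahead of rinsing. Every pair is in the required order; nothing is violated.

yes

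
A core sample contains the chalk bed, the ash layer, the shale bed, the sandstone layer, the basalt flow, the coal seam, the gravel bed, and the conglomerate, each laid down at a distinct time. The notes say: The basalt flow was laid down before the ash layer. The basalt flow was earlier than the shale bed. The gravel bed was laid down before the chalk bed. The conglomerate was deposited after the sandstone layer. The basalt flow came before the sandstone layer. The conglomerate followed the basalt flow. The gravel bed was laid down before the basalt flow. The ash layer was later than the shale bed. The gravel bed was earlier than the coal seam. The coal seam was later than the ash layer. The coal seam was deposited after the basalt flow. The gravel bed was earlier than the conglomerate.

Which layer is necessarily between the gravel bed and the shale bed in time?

Tracing the constraints gives the gravel bed → the basalt flow → the shale bed, so the basalt flow sits after the gravel bed and before the shale bed.
No other layer is forced both after the gravel bed and before the shale bed.

the basalt flow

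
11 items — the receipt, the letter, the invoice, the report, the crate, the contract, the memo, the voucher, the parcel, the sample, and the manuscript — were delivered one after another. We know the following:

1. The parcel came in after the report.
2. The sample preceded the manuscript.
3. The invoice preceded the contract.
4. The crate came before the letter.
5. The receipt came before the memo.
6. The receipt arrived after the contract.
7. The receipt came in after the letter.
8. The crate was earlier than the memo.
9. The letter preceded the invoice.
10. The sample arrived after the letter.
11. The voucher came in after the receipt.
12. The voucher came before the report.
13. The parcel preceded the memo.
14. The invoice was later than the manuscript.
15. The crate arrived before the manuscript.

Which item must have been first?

The crate has a chain of constraints placing it before every other item, so the crate must be first.

the crate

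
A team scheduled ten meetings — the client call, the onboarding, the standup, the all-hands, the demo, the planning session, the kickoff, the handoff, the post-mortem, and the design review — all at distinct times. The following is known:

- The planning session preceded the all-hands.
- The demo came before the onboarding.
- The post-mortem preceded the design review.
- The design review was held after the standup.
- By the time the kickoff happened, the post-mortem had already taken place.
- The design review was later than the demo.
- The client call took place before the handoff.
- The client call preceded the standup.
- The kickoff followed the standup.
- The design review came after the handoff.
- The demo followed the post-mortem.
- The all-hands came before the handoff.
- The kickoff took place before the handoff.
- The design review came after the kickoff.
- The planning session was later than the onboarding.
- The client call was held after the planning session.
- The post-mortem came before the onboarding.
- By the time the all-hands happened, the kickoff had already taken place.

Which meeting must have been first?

the post-mortem

The post-mortem has a chain of constraints placing it before every other meeting, so the post-mortem must be first.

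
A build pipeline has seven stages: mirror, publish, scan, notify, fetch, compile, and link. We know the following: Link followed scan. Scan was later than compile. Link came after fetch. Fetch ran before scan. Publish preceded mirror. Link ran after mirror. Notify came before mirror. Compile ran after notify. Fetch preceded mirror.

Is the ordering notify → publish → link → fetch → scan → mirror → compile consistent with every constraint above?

The constraints require fetch before link, but in the proposed sequence link appears ahead of fetch. That one violation is enough.

no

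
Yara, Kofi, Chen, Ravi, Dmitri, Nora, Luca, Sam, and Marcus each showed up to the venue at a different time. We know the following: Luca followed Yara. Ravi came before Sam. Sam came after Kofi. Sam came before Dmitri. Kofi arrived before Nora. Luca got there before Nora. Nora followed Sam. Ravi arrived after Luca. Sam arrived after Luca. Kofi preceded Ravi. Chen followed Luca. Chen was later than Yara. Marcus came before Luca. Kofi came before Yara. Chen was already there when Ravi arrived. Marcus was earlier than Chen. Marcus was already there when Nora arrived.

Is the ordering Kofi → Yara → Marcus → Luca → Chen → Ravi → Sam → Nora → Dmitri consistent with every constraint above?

yes

Check each stated constraint against the proposed order — e.g. Kofi is ahead of Sam; Kofi is ahead of Nora. Every pair is in the required order; nothing is violated.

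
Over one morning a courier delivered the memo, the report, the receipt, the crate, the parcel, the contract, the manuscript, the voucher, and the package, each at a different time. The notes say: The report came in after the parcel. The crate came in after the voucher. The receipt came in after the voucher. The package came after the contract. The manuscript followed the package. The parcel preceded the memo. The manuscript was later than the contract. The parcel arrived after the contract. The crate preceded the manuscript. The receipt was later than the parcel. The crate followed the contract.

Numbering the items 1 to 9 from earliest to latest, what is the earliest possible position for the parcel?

2

The contract must come before the parcel — 1 forced predecessor.
Nothing else is forced ahead of the parcel, so its earliest slot is position 1 + 1 = 2.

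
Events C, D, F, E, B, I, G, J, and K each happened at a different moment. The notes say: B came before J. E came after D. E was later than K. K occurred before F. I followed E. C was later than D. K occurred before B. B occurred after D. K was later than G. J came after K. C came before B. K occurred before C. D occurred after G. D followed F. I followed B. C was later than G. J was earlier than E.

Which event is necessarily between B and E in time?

Tracing the constraints gives B → J → E, so J sits after B and before E.
No other event is forced both after B and before E.

J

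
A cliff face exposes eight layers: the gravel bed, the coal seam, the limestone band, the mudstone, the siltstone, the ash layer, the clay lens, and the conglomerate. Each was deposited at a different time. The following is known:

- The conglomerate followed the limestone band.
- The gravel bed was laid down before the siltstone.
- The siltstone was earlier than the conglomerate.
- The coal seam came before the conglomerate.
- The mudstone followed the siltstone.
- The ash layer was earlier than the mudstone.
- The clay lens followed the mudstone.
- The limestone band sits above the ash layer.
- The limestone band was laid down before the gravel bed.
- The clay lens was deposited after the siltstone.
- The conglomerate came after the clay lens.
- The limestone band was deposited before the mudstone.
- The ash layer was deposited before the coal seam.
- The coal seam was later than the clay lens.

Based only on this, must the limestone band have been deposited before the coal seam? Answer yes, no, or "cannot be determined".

Chain the constraints: the limestone band → the mudstone → the clay lens → the coal seam. Each link is directly stated, so the limestone band comes before the coal seam.

yes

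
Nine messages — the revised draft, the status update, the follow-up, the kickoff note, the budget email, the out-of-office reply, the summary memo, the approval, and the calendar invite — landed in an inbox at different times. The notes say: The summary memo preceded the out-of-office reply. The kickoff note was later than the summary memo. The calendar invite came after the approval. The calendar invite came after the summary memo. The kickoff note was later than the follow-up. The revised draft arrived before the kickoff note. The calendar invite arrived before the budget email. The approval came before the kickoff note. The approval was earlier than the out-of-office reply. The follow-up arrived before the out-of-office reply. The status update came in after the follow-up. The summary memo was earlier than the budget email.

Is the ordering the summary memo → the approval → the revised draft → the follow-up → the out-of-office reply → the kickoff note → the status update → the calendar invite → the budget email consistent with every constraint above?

Check each stated constraint against the proposed order — e.g. the summary memo is ahead of the calendar invite; the summary memo is ahead of the budget email. Every pair is in the required order; nothing is violated.

yes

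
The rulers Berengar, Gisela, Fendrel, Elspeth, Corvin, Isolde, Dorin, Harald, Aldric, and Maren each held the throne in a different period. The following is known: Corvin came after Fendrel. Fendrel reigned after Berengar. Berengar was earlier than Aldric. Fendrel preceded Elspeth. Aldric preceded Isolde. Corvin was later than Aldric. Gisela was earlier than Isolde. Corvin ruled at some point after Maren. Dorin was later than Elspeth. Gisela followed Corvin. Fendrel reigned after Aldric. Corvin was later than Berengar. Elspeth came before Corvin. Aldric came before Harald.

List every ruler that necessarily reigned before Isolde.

Directly stated before Isolde: Aldric and Gisela.
Berengar reaches Isolde via Berengar → Aldric → Isolde.
Corvin reaches Isolde via Corvin → Gisela → Isolde.
Elspeth reaches Isolde via Elspeth → Corvin → Gisela → Isolde.
Likewise Fendrel and Maren each reach Isolde by chaining the stated constraints.
No chain forces Harald (or any of the others) ahead of Isolde.

Aldric, Berengar, Corvin, Elspeth, Fendrel, Gisela, Maren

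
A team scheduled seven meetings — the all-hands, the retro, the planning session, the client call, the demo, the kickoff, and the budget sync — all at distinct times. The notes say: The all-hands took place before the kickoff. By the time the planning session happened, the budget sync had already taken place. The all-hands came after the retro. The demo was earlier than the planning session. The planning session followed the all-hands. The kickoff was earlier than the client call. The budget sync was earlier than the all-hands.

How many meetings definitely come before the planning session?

4

Directly stated before the planning session: the all-hands, the budget sync, and the demo.
The retro reaches the planning session via the retro → the all-hands → the planning session.
No chain forces the kickoff (or any of the others) ahead of the planning session.
That's the all-hands, the budget sync, the demo, and the retro — 4 in all.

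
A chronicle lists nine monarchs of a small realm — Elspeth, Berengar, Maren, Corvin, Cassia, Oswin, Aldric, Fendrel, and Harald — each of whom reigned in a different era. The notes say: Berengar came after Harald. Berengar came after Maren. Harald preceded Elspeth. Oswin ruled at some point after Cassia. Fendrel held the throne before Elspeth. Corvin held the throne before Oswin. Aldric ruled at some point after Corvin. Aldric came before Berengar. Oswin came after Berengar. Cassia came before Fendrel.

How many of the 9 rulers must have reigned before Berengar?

4

Directly stated before Berengar: Aldric, Harald, and Maren.
Corvin reaches Berengar via Corvin → Aldric → Berengar.
No chain forces Elspeth (or any of the others) ahead of Berengar.
That's Aldric, Corvin, Harald, and Maren — 4 in all.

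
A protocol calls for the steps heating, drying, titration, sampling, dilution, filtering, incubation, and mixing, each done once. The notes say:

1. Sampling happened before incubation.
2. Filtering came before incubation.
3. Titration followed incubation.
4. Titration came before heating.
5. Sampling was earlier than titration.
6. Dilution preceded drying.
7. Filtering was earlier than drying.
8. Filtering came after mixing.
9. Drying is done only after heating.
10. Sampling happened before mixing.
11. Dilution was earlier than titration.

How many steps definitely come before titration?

5

Directly stated before titration: dilution, incubation, and sampling.
Filtering reaches titration via filtering → incubation → titration.
Mixing reaches titration via mixing → filtering → incubation → titration.
That's dilution, filtering, incubation, mixing, and sampling — 5 in all.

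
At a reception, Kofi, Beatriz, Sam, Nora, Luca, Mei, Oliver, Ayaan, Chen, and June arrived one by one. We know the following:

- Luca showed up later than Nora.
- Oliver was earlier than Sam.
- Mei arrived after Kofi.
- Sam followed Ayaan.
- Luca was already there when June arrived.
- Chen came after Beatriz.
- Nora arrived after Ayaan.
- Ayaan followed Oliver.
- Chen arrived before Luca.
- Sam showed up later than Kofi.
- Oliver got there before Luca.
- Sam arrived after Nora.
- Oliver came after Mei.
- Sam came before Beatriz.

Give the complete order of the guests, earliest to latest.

The constraints fix every adjacent pair, so only one ordering works:
Kofi → Mei → Oliver → Ayaan → Nora → Sam → Beatriz → Chen → Luca → June.

Kofi, Mei, Oliver, Ayaan, Nora, Sam, Beatriz, Chen, Luca, June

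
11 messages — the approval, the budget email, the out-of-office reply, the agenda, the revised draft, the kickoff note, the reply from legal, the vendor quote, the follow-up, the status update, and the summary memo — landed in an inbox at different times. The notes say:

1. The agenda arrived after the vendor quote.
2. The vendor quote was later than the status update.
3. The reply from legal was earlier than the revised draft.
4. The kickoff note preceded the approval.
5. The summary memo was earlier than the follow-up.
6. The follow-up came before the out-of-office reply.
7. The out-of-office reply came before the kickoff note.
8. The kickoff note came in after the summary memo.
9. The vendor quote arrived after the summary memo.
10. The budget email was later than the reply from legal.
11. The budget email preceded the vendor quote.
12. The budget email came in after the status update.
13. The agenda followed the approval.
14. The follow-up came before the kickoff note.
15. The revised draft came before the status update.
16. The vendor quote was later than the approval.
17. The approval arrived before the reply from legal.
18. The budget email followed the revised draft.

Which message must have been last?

the agenda

Every other message has a chain of constraints placing it before the agenda, so the agenda is last.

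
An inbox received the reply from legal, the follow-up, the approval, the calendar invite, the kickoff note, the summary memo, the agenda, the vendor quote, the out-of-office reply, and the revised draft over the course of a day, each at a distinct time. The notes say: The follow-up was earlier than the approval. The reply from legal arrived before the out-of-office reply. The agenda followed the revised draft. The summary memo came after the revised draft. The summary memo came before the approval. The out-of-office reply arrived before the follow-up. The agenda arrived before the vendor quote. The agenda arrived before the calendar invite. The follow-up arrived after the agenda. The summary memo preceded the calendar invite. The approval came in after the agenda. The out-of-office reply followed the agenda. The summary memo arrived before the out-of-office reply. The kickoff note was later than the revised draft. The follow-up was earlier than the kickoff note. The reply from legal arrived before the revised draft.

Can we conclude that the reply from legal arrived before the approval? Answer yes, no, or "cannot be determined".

Chain the constraints: the reply from legal → the revised draft → the agenda → the approval. Each link is directly stated, so the reply from legal comes before the approval.

yes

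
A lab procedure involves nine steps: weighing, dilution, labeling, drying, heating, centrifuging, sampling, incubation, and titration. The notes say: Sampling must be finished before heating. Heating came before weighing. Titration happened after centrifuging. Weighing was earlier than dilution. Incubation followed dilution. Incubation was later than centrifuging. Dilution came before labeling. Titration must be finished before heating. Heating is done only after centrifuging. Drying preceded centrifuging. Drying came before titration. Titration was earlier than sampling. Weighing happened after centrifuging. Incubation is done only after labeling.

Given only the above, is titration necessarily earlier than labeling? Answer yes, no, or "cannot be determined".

Chain the constraints: titration → heating → weighing → dilution → labeling. Each link is directly stated, so titration comes before labeling.

yes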